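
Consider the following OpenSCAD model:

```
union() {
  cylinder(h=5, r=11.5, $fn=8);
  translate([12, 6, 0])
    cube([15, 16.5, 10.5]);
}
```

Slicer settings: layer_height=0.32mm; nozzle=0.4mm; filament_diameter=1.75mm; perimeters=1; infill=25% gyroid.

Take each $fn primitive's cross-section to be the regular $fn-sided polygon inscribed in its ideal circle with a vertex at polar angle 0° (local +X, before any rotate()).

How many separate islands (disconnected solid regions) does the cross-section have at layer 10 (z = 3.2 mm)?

2

At z = 3.2 mm: the r=11.5 cylinder gives a regular 8-gon of circumradius 11.5 (constant along its height); the cube at (12, 6) is present — its section is the full 15×16.5 rectangle; Taking the union: the 2 present regions are separate (no shared area or edge), so areas and boundary lengths simply add and each stays a separate island — 2 connected regions. Overall, the cross-section has 2 separate islands. Island count = 2.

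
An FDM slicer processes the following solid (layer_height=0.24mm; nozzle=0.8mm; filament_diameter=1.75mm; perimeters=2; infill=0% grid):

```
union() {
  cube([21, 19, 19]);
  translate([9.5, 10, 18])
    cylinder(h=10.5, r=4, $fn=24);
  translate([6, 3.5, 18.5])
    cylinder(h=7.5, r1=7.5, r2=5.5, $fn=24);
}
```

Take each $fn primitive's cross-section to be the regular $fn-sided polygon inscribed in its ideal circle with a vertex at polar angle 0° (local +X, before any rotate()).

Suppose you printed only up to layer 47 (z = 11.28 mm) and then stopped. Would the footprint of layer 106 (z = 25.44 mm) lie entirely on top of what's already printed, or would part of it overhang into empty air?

part overhangs

Compare the two slices. At z = 11.28: the cube is present — its section is the full 21×19 rectangle (area 399.00 mm²); the cylinder at (9.5, 10) is absent (z outside [18, 28.5]); the cone at (6, 3.5) is absent (z outside [18.5, 26]); Taking the union: only the 21×19 cube is present, so the union is just that shape — area = 399.00 mm². At z = 25.44: the cube does not reach this height (z outside [0, 19]); the r=4 cylinder at (9.5, 10) contributes a regular 24-gon of circumradius 4 (area = (24/2)·4.000²·sin(360°/24) = 49.69 mm²); the cone at (6, 3.5): at t=0.925 of its height the radius interpolates to r₁+(r₂−r₁)t = 5.649, giving a regular 24-gon of that circumradius (area = (24/2)·5.649²·sin(360°/24) = 99.12 mm²); Combining (union): the regions partially overlap — summed areas 148.82 mm² minus the doubly-counted overlap 9.09 mm² gives 139.73 mm² — area = 139.73 mm². Checking containment: at z = 25.44 the cross-section extends beyond the z = 11.28 cross-section by about 12.96 mm².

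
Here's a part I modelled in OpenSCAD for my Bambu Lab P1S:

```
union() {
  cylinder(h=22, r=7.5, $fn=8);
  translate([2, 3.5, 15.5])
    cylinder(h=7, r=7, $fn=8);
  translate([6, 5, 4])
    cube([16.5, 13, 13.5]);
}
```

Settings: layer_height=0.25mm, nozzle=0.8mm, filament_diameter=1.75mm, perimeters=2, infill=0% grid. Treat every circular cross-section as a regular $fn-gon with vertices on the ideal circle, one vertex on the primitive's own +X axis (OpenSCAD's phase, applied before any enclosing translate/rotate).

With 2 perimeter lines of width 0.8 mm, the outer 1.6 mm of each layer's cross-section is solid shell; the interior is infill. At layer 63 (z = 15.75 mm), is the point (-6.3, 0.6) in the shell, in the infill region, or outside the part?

At z = 15.75 mm: the cylinder: section is a regular 8-gon, circumradius r=7.5; the cylinder at (2, 3.5): section is a regular 8-gon, circumradius r=7; the cube at (6, 5) is present — its section is the full 16.5×13 rectangle; Combining (union): the regions partially overlap (shared area 99.85 mm²), so overlapping operands fuse into one piece — 1 connected region. Overall, the cross-section is a single solid region. The nearest boundary edge runs (-7.50, 0.00)→(-5.30, 5.30); distance from the point to it = 0.88 mm. The point is inside the cross-section, 0.88 mm from the nearest boundary — within the 1.6 mm shell band (2 × 0.8).

shell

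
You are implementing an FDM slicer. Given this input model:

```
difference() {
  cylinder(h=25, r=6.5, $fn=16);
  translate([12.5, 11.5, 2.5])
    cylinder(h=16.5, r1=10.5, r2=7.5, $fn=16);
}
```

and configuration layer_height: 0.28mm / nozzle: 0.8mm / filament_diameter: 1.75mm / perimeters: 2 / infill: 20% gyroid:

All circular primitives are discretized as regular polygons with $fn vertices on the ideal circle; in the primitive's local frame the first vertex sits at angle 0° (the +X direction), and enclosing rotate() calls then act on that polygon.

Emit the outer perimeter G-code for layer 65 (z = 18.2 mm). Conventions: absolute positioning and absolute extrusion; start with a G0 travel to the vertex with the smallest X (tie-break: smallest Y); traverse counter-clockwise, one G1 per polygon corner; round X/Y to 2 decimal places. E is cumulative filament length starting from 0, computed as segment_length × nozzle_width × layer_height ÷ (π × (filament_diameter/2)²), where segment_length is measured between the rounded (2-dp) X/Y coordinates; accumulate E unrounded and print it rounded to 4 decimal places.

G0 X-6.50 Y0.00 Z18.20
G1 X-6.01 Y-2.49 E0.2363
G1 X-4.60 Y-4.60 E0.4727
G1 X-2.49 Y-6.01 E0.7090
G1 X0.00 Y-6.50 E0.9453
G1 X2.49 Y-6.01 E1.1817
G1 X4.60 Y-4.60 E1.4180
G1 X6.01 Y-2.49 E1.6544
G1 X6.50 Y0.00 E1.8907
G1 X6.01 Y2.49 E2.1270
G1 X4.60 Y4.60 E2.3634
G1 X2.49 Y6.01 E2.5997
G1 X0.00 Y6.50 E2.8360
G1 X-2.49 Y6.01 E3.0724
G1 X-4.60 Y4.60 E3.3087
G1 X-6.01 Y2.49 E3.5451
G1 X-6.50 Y0.00 E3.7814

At z = 18.2 mm: the r=6.5 cylinder gives a regular 16-gon of circumradius 6.5 (constant along its height); the cone at (12.5, 11.5) contributes a regular 16-gon of circumradius 7.645 (interpolated between r1=10.5 and r2=7.5 at t=0.952); Taking the first minus the rest: starting from the r=6.5 cylinder, the cone at (12.5, 11.5) misses the remaining region (no effect) — 1 connected region. The outline is a single polygon with 16 vertices. Extrusion per mm of travel: 0.8 × 0.28 / (π × 0.875²) = 0.093128. Accumulating E over each segment gives final E = 3.7814.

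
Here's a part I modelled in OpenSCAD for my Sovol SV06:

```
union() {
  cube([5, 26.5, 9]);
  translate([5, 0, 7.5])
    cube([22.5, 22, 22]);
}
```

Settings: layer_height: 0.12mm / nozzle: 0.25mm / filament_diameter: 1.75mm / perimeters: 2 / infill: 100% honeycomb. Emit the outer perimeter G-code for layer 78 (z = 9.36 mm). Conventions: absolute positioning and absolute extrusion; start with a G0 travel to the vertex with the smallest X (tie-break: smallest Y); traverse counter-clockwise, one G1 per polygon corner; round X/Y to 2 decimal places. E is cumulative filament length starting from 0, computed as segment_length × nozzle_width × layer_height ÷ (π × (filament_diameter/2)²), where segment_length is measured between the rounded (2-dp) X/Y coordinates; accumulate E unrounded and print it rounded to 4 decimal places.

G0 X5.00 Y0.00 Z9.36
G1 X27.50 Y0.00 E0.2806
G1 X27.50 Y22.00 E0.5550
G1 X5.00 Y22.00 E0.8357
G1 X5.00 Y0.00 E1.1101

At z = 9.36 mm: the cube is absent (z outside [0, 9]); the 22.5×22 cube at (5, 0) contributes its full rectangle; Taking the union: only the 22.5×22 cube at (5, 0) is present, so the union is just that shape — 1 connected region. The outline is a single polygon with 4 vertices. Extrusion per mm of travel: 0.25 × 0.12 / (π × 0.875²) = 0.012473. Accumulating E over each segment gives final E = 1.1101.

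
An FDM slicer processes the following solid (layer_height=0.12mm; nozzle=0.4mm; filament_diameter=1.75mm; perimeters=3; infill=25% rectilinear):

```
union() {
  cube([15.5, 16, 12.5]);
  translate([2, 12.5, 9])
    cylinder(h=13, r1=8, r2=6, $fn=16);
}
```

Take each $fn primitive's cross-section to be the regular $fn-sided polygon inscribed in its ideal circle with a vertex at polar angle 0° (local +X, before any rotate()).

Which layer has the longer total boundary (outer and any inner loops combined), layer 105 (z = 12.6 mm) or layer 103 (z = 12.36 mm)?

Layer 105 (z = 12.6): the cube is absent (z outside [0, 12.5]); the cone at (2, 12.5) contributes a regular 16-gon of circumradius 7.446 (interpolated between r1=8 and r2=6 at t=0.277) (perimeter = 2·16·7.446·sin(180°/16) = 46.49 mm); Combining (union): only the cone at (2, 12.5) is present, so the union is just that shape — boundary = 46.49 mm. So its perimeter = 46.49 mm. Layer 103 (z = 12.36): the cube is present — its section is the full 15.5×16 rectangle (perimeter 63.00 mm); the cone at (2, 12.5): at t=0.258 of its height the radius interpolates to r₁+(r₂−r₁)t = 7.483, giving a regular 16-gon of that circumradius (perimeter = 2·16·7.483·sin(180°/16) = 46.72 mm); Merging all regions: the regions partially overlap (shared area 89.30 mm²), so the edge portions inside another operand are dropped and the merged outline is re-measured after clipping — boundary = 73.24 mm. So its perimeter = 73.24 mm. Layer 103 is larger (73.24 vs 46.49 mm).

layer 103 (z = 12.36 mm)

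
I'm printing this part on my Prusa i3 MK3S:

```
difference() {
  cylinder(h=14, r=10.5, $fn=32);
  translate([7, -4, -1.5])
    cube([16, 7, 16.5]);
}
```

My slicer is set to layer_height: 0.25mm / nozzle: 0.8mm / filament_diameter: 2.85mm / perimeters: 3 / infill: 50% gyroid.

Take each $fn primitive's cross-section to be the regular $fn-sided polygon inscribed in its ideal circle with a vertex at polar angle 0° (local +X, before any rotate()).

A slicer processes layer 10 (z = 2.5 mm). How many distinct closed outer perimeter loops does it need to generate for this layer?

At z = 2.5 mm: the cylinder: section is a regular 32-gon, circumradius r=10.5; the cube at (7, -4) is present — its section is the full 16×7 rectangle; After the difference (first − rest): starting from the r=10.5 cylinder, the 16×7 cube at (7, -4) partially overlaps it — only the 22.79 mm² overlap (of its 112.00 mm²) is removed, clipping the outline — 1 connected region. The result has 1 disconnected region.

1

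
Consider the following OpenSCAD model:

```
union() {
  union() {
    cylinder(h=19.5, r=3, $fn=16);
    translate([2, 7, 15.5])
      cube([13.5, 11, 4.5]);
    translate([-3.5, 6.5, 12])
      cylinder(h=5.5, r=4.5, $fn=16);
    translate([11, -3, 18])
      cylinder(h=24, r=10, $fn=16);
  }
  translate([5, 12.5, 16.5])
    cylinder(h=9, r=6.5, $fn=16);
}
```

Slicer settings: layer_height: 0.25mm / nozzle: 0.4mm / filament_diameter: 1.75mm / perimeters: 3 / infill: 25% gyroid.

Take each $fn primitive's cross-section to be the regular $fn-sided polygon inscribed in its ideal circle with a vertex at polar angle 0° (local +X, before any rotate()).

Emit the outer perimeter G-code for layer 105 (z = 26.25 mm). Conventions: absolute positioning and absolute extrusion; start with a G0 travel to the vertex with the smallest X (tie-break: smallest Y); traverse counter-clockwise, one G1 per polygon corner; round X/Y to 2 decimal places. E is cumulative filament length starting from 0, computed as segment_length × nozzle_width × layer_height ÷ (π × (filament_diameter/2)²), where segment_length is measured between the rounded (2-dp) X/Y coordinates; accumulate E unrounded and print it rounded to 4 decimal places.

At z = 26.25 mm: the cylinder does not reach this height (z outside [0, 19.5]); the cube at (2, 7) does not reach this height (z outside [15.5, 20]); the cylinder at (-3.5, 6.5) is absent (z outside [12, 17.5]); the r=10 cylinder at (11, -3) gives a regular 16-gon of circumradius 10 (constant along its height); Taking the union: only the r=10 cylinder at (11, -3) is present, so the union is just that shape — 1 connected region; the cylinder at (5, 12.5) is not intersected at this z (z outside [16.5, 25.5]); Merging all regions: only the result so far is present, so the union is just that shape — 1 connected region. The outline is a single polygon with 16 vertices. Extrusion per mm of travel: 0.4 × 0.25 / (π × 0.875²) = 0.041575. Accumulating E over each segment gives final E = 2.5957.

G0 X1.00 Y-3.00 Z26.25
G1 X1.76 Y-6.83 E0.1623
G1 X3.93 Y-10.07 E0.3245
G1 X7.17 Y-12.24 E0.4866
G1 X11.00 Y-13.00 E0.6489
G1 X14.83 Y-12.24 E0.8113
G1 X18.07 Y-10.07 E0.9734
G1 X20.24 Y-6.83 E1.1355
G1 X21.00 Y-3.00 E1.2978
G1 X20.24 Y0.83 E1.4602
G1 X18.07 Y4.07 E1.6223
G1 X14.83 Y6.24 E1.7844
G1 X11.00 Y7.00 E1.9468
G1 X7.17 Y6.24 E2.1091
G1 X3.93 Y4.07 E2.2712
G1 X1.76 Y0.83 E2.4334
G1 X1.00 Y-3.00 E2.5957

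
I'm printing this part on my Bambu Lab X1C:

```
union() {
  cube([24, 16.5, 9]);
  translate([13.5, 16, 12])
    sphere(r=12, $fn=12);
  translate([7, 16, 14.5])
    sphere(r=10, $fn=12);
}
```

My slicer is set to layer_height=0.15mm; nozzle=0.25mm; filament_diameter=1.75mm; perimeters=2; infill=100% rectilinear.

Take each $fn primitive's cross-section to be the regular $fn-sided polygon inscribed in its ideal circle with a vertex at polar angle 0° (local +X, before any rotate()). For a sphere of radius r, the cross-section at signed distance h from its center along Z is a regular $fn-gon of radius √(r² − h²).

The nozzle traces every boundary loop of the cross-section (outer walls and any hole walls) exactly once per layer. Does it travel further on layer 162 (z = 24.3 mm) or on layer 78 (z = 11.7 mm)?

Layer 162 (z = 24.3): the cube is not intersected at this z (z outside [0, 9]); the sphere at (13.5, 16) is not intersected at this z (|z−center|=12.300 > r=12); the r=10 sphere at (7, 16) contributes a regular 12-gon of circumradius √(10²−9.8²) = 1.990 (perimeter = 2·12·1.990·sin(180°/12) = 12.36 mm); Combining (union): only the r=10 sphere at (7, 16) is present, so the union is just that shape — boundary = 12.36 mm. So its perimeter = 12.36 mm. Layer 78 (z = 11.7): the cube is not intersected at this z (z outside [0, 9]); the r=12 sphere at (13.5, 16) slices to a regular 12-gon of circumradius 11.996 (√(r²−h²) with h=0.3 from center) (perimeter = 2·12·11.996·sin(180°/12) = 74.52 mm); the r=10 sphere at (7, 16) contributes a regular 12-gon of circumradius √(10²−2.8²) = 9.600 (perimeter = 2·12·9.600·sin(180°/12) = 59.63 mm); Merging all regions: the regions partially overlap (shared area 209.55 mm²), so the edge portions inside another operand are dropped and the merged outline is re-measured after clipping — boundary = 81.21 mm. So its perimeter = 81.21 mm. Layer 78 is larger (81.21 vs 12.36 mm).

layer 78 (z = 11.7 mm)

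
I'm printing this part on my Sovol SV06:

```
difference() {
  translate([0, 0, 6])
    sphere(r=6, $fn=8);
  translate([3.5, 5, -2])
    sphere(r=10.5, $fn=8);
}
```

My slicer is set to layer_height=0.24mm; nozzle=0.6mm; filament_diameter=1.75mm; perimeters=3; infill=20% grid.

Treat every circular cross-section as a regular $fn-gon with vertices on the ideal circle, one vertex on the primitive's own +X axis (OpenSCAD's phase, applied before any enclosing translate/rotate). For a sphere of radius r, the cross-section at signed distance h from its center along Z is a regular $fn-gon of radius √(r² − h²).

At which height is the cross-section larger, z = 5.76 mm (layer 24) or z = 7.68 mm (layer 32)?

layer 32 (z = 7.68 mm)

Layer 24 (z = 5.76): the r=6 sphere contributes a regular 8-gon of circumradius √(6²−0.24²) = 5.995 (area = (8/2)·5.995²·sin(360°/8) = 101.66 mm²); the r=10.5 sphere at (3.5, 5) slices to a regular 8-gon of circumradius 7.073 (√(r²−h²) with h=7.76 from center) (area = (8/2)·7.073²·sin(360°/8) = 141.51 mm²); Subtracting the remaining from the first: starting from the r=6 sphere (101.66 mm²), the r=10.5 sphere at (3.5, 5) partially overlaps it — only the 47.86 mm² overlap (of its 141.51 mm²) is removed, clipping the outline — area = 53.80 mm². So its area = 53.80 mm². Layer 32 (z = 7.68): the r=6 sphere slices to a regular 8-gon of circumradius 5.760 (√(r²−h²) with h=1.68 from center) (area = (8/2)·5.760²·sin(360°/8) = 93.84 mm²); the r=10.5 sphere at (3.5, 5) slices to a regular 8-gon of circumradius 4.068 (√(r²−h²) with h=9.68 from center) (area = (8/2)·4.068²·sin(360°/8) = 46.80 mm²); Taking the first minus the rest: starting from the r=6 sphere (93.84 mm²), the r=10.5 sphere at (3.5, 5) partially overlaps it — only the 15.41 mm² overlap (of its 46.80 mm²) is removed, clipping the outline — area = 78.43 mm². So its area = 78.43 mm². Layer 32 is larger (78.43 vs 53.80 mm²).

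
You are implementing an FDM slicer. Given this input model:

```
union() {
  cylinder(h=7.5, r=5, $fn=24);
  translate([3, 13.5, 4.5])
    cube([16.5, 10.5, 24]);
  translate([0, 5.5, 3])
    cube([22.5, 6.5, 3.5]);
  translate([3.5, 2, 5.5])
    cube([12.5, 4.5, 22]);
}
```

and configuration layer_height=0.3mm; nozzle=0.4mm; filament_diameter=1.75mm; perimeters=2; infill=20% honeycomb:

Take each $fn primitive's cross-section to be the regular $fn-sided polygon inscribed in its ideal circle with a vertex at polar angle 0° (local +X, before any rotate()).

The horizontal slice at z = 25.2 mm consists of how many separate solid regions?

At z = 25.2 mm: the cylinder is not intersected at this z (z outside [0, 7.5]); the cube at (3, 13.5) is present — its section is the full 16.5×10.5 rectangle; the cube at (0, 5.5) is not intersected at this z (z outside [3, 6.5]); the cube at (3.5, 2) (footprint 12.5×4.5) is included at this height; Merging all regions: the 2 present regions are separate (no shared area or edge), so areas and boundary lengths simply add and each stays a separate island — 2 connected regions. The result has 2 disconnected regions.

2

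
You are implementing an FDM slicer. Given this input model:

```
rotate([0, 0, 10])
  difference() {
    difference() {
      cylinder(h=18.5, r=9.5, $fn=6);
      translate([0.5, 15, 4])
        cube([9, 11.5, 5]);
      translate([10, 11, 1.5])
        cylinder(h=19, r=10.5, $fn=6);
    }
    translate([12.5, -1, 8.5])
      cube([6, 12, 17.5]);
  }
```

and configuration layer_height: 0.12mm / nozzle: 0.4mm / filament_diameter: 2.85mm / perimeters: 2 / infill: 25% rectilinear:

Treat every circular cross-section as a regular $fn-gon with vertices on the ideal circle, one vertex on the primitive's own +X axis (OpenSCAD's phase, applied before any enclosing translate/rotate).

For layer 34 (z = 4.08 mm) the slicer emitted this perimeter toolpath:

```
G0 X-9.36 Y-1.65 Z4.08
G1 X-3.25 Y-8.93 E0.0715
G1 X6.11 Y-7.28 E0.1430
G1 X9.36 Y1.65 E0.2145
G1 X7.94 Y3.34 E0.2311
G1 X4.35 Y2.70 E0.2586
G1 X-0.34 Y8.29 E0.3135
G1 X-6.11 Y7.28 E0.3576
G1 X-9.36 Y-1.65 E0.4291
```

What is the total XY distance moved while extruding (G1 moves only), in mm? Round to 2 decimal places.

Sum the Euclidean lengths of each G1 segment: total = 57.02 mm.

57.02 mm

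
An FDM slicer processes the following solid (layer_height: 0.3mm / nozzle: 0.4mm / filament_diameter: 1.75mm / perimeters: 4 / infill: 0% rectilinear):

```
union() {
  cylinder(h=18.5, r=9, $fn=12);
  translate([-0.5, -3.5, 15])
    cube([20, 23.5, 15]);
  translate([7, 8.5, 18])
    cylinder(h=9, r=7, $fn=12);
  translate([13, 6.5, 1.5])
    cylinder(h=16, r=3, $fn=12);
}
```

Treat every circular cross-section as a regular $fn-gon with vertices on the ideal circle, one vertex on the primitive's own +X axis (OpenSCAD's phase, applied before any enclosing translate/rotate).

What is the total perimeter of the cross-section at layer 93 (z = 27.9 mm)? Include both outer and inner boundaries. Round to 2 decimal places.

At z = 27.9 mm: the cylinder is absent (z outside [0, 18.5]); the cube at (-0.5, -3.5) is present — its section is the full 20×23.5 rectangle (perimeter 87.00 mm); the cylinder at (7, 8.5) is not intersected at this z (z outside [18, 27]); the cylinder at (13, 6.5) does not reach this height (z outside [1.5, 17.5]); Taking the union: only the 20×23.5 cube at (-0.5, -3.5) is present, so the union is just that shape — boundary = 87.00 mm. Overall, the cross-section is a single solid region. Total boundary length (outer) = 87.00 mm.

87.00 mm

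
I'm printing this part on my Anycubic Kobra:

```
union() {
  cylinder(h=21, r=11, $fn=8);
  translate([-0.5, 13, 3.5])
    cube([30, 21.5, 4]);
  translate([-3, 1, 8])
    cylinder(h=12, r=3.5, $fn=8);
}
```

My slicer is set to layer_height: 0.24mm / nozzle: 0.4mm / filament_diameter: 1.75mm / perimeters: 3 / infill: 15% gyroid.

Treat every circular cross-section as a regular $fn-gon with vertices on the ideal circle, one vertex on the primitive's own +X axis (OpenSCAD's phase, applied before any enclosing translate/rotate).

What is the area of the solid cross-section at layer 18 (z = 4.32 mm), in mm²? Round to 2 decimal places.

At z = 4.32 mm: the r=11 cylinder contributes a regular 8-gon of circumradius 11 (area = (8/2)·11.000²·sin(360°/8) = 342.24 mm²); the cube at (-0.5, 13) (footprint 30×21.5) is included at this height (area 645.00 mm²); the cylinder at (-3, 1) does not reach this height (z outside [8, 20]); Merging all regions: the 2 present regions are separate (no shared area or edge), so areas and boundary lengths simply add and each stays a separate island — area = 987.24 mm². Overall, the cross-section has 2 separate islands. Net area = 987.24 mm².

987.24 mm²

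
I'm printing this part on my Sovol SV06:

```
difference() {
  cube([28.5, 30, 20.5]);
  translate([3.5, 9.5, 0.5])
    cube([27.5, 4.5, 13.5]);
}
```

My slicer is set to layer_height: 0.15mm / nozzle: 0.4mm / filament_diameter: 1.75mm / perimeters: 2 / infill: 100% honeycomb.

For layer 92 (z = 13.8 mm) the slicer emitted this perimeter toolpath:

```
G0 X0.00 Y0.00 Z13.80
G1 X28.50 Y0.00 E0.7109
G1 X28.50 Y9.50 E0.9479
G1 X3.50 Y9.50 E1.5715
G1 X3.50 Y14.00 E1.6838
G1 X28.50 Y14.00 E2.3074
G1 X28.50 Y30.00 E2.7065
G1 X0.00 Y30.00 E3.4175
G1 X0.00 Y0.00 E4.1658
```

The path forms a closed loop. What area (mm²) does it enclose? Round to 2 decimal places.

742.50 mm²

Apply the shoelace formula to the sequence of (X, Y) vertices; enclosed area = 742.50 mm².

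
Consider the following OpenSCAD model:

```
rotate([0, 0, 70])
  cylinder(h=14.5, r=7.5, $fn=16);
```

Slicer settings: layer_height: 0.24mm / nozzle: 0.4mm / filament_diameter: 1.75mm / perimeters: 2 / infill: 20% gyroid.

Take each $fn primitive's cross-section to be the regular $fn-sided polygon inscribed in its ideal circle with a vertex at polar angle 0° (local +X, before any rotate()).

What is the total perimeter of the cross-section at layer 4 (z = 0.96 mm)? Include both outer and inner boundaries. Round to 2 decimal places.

46.82 mm

At z = 0.96 mm: the r=7.5 cylinder contributes a regular 16-gon of circumradius 7.5 (perimeter = 2·16·7.500·sin(180°/16) = 46.82 mm); (rotated 70° about Z; rotation is an isometry so areas/perimeters/island counts are preserved). Overall, the cross-section is a single solid region. Total boundary length (outer) = 46.82 mm.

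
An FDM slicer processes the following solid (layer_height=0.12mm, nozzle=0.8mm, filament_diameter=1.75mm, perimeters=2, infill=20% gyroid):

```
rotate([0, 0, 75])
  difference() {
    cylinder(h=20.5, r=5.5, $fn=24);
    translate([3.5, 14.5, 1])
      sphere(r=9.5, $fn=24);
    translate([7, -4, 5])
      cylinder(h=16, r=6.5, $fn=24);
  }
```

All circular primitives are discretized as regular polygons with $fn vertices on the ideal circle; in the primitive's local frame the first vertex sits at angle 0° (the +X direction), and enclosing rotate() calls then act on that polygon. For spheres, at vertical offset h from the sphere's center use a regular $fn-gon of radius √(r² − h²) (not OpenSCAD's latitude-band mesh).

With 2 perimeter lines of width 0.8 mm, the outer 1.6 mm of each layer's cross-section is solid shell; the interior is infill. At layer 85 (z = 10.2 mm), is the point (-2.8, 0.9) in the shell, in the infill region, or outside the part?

At z = 10.2 mm: the r=5.5 cylinder contributes a regular 24-gon of circumradius 5.5; the r=9.5 sphere at (3.5, 14.5) slices to a regular 24-gon of circumradius 2.369 (√(r²−h²) with h=9.2 from center); the r=6.5 cylinder at (7, -4) contributes a regular 24-gon of circumradius 6.5; Subtracting the remaining from the first: starting from the r=5.5 cylinder, the r=9.5 sphere at (3.5, 14.5) misses the remaining region (no effect); the r=6.5 cylinder at (7, -4) partially overlaps it — only the 23.40 mm² overlap (of its 131.22 mm²) is removed, clipping the outline — 1 connected region; (rotated 75° about Z; rotation is an isometry so areas/perimeters/island counts are preserved). Overall, the cross-section is a single solid region. Undo the 75° rotation: the query point maps to (0.145, 2.938) in the un-rotated model frame. The nearest boundary edge runs (0.00, 5.50)→(1.42, 5.31); distance from the point to it = 2.52 mm. The point is inside the cross-section and 2.52 mm from the nearest boundary — more than the 1.6 mm shell width (2 × 0.8), so it's in the infill interior.

infill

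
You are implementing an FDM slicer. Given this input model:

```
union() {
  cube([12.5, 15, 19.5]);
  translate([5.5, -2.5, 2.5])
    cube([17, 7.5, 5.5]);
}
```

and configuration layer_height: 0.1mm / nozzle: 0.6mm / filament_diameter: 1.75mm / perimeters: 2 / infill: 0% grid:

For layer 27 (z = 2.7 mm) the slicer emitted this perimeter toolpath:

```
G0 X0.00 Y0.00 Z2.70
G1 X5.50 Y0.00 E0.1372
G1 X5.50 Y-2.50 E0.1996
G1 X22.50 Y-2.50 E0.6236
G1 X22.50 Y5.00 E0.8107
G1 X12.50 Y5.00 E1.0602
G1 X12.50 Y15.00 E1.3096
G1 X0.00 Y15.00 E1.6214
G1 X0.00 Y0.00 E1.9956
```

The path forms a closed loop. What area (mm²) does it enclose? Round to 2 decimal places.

280.00 mm²

Apply the shoelace formula to the sequence of (X, Y) vertices; enclosed area = 280.00 mm².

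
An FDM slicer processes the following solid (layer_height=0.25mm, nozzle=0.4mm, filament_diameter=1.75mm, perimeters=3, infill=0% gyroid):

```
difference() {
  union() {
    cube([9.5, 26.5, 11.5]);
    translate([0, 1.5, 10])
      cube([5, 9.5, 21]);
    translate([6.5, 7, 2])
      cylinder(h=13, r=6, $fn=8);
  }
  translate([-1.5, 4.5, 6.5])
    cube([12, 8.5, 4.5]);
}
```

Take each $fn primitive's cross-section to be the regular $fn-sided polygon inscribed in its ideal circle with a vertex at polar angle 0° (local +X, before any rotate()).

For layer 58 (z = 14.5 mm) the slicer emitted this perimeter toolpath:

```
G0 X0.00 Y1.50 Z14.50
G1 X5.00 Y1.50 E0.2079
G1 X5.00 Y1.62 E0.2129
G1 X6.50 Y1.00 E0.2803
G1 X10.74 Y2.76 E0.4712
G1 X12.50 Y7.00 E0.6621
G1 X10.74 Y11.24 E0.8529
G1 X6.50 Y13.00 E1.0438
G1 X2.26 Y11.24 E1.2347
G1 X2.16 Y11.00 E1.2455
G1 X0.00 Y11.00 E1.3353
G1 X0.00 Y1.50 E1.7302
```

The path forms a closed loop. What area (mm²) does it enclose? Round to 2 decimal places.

Apply the shoelace formula to the sequence of (X, Y) vertices; enclosed area = 117.68 mm².

117.68 mm²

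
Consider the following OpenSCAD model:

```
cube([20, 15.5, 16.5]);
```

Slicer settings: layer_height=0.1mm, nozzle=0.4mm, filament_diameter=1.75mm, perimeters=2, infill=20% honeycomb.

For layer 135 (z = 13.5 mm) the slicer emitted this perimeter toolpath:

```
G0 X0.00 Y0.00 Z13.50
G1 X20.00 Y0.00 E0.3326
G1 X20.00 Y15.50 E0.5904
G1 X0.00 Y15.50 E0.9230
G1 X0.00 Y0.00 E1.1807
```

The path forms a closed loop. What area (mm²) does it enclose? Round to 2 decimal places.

Apply the shoelace formula to the sequence of (X, Y) vertices; enclosed area = 310.00 mm².

310.00 mm²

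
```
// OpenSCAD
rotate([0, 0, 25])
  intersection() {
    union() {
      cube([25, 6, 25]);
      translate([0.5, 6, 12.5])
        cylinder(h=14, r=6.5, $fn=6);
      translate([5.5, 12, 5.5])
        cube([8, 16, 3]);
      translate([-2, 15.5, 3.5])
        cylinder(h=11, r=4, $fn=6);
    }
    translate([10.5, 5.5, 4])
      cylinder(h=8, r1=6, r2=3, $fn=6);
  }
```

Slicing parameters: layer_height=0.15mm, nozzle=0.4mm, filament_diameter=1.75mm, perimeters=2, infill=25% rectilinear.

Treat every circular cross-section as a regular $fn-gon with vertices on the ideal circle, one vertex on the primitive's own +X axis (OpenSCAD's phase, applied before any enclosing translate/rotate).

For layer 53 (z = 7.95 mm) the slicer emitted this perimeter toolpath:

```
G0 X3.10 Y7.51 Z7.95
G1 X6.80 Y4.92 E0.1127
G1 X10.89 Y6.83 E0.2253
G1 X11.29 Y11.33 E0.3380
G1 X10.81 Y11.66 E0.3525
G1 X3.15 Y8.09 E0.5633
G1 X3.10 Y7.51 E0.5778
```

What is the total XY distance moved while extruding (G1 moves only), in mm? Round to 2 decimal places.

Sum the Euclidean lengths of each G1 segment: total = 23.16 mm.

23.16 mm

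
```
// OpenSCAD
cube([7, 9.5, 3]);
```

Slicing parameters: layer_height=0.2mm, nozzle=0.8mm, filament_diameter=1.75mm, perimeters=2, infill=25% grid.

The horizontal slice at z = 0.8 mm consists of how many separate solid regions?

1

At z = 0.8 mm: the cube is present — its section is the full 7×9.5 rectangle. The result has 1 disconnected region.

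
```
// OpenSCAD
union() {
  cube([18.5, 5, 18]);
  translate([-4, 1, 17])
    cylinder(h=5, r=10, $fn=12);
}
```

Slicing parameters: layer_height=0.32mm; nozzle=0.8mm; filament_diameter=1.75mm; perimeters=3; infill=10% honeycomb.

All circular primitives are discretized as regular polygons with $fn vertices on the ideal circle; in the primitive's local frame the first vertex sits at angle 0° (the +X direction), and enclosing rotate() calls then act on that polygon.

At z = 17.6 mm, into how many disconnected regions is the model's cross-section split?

1

At z = 17.6 mm: the cube is present — its section is the full 18.5×5 rectangle; the r=10 cylinder at (-4, 1) contributes a regular 12-gon of circumradius 10; Combining (union): the regions partially overlap (shared area 27.72 mm²), so overlapping operands fuse into one piece — 1 connected region. The result has 1 disconnected region.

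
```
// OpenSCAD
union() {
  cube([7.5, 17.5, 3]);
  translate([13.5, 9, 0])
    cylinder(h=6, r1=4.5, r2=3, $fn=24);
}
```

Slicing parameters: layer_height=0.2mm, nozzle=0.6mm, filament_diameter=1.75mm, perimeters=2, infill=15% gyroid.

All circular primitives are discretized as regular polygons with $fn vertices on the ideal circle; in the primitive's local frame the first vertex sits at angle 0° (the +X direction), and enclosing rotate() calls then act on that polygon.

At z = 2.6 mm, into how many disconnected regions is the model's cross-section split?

2

At z = 2.6 mm: the cube is present — its section is the full 7.5×17.5 rectangle; the cone at (13.5, 9): at t=0.433 of its height the radius interpolates to r₁+(r₂−r₁)t = 3.850, giving a regular 24-gon of that circumradius; Combining (union): the 2 present regions are separate (no shared area or edge), so areas and boundary lengths simply add and each stays a separate island — 2 connected regions. The result has 2 disconnected regions.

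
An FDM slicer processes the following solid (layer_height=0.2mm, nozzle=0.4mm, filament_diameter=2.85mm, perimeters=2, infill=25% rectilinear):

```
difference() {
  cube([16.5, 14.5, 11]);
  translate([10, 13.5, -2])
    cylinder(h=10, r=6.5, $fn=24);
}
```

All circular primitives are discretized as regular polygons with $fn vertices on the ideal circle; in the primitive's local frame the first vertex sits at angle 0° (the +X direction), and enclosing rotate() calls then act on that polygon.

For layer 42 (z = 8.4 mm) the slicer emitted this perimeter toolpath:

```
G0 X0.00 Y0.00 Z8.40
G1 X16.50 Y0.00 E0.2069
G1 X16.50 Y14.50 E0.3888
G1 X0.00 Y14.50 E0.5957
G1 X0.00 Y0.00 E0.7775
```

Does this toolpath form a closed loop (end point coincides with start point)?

Start point (G0): (0.00, 0.00). End point (last G1): the path returns to the start — closed.

yes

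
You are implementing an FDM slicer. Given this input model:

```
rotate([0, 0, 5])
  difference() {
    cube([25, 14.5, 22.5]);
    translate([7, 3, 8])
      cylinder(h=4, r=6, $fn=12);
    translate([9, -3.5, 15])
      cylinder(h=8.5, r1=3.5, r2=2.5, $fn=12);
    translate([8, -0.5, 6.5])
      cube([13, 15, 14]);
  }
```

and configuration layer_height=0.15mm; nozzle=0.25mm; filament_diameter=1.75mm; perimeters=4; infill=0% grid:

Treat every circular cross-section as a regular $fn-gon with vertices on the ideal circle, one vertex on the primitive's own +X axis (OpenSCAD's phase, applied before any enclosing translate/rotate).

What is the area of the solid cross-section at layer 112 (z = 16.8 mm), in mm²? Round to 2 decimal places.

At z = 16.8 mm: the cube (footprint 25×14.5) is included at this height (area 362.50 mm²); the cylinder at (7, 3) does not reach this height (z outside [8, 12]); the cone at (9, -3.5) contributes a regular 12-gon of circumradius 3.288 (interpolated between r1=3.5 and r2=2.5 at t=0.212) (area = (12/2)·3.288²·sin(360°/12) = 32.44 mm²); the cube at (8, -0.5) (footprint 13×15) is included at this height (area 195.00 mm²); Taking the first minus the rest: starting from the 25×14.5 cube (362.50 mm²), the cone at (9, -3.5) misses the remaining region (no effect); the 13×15 cube at (8, -0.5) partially overlaps it — only the 188.50 mm² overlap (of its 195.00 mm²) is removed, clipping the outline — area = 174.00 mm²; (whole slice rotated 5° about Z — lengths, areas and connectivity unchanged). Overall, the cross-section has 2 separate islands. Net area = 174.00 mm².

174.00 mm²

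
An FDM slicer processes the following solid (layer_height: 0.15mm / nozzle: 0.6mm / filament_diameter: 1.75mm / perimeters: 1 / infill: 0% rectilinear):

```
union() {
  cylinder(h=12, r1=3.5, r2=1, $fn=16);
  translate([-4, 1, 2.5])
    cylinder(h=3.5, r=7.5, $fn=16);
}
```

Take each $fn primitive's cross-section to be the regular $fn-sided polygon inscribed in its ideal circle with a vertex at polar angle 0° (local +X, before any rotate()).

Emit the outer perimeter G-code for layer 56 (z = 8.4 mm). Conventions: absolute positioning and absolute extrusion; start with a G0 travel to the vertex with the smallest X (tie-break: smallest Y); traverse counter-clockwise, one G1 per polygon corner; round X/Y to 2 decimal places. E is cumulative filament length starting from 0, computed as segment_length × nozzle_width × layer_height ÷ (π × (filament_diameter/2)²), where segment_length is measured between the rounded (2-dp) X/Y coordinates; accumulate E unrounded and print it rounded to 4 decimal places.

At z = 8.4 mm: the cone: at t=0.700 of its height the radius interpolates to r₁+(r₂−r₁)t = 1.750, giving a regular 16-gon of that circumradius; the cylinder at (-4, 1) is absent (z outside [2.5, 6]); Taking the union: only the cone is present, so the union is just that shape — 1 connected region. The outline is a single polygon with 16 vertices. Extrusion per mm of travel: 0.6 × 0.15 / (π × 0.875²) = 0.037418. Accumulating E over each segment gives final E = 0.4094.

G0 X-1.75 Y0.00 Z8.40
G1 X-1.62 Y-0.67 E0.0255
G1 X-1.24 Y-1.24 E0.0512
G1 X-0.67 Y-1.62 E0.0768
G1 X0.00 Y-1.75 E0.1023
G1 X0.67 Y-1.62 E0.1279
G1 X1.24 Y-1.24 E0.1535
G1 X1.62 Y-0.67 E0.1791
G1 X1.75 Y0.00 E0.2047
G1 X1.62 Y0.67 E0.2302
G1 X1.24 Y1.24 E0.2559
G1 X0.67 Y1.62 E0.2815
G1 X0.00 Y1.75 E0.3070
G1 X-0.67 Y1.62 E0.3326
G1 X-1.24 Y1.24 E0.3582
G1 X-1.62 Y0.67 E0.3838
G1 X-1.75 Y0.00 E0.4094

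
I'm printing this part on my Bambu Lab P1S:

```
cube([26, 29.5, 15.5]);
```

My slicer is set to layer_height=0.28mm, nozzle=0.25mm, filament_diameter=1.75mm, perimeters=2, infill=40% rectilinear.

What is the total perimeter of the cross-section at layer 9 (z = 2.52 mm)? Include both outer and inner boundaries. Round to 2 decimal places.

At z = 2.52 mm: the cube (footprint 26×29.5) is included at this height (perimeter 111.00 mm). Overall, the cross-section is a single solid region. Total boundary length (outer) = 111.00 mm.

111.00 mm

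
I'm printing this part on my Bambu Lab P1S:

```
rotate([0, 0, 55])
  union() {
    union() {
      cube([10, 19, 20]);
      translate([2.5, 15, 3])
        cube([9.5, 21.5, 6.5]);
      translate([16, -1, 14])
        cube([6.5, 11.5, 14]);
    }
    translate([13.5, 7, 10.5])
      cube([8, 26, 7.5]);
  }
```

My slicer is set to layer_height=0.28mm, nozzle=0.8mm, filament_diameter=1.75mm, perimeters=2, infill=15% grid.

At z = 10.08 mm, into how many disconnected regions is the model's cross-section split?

At z = 10.08 mm: the cube is present — its section is the full 10×19 rectangle; the cube at (2.5, 15) does not reach this height (z outside [3, 9.5]); the cube at (16, -1) does not reach this height (z outside [14, 28]); Combining (union): only the 10×19 cube is present, so the union is just that shape — 1 connected region; the cube at (13.5, 7) is not intersected at this z (z outside [10.5, 18]); Taking the union: only that combined region is present, so the union is just that shape — 1 connected region; (whole slice rotated 55° about Z — lengths, areas and connectivity unchanged). The result has 1 disconnected region.

1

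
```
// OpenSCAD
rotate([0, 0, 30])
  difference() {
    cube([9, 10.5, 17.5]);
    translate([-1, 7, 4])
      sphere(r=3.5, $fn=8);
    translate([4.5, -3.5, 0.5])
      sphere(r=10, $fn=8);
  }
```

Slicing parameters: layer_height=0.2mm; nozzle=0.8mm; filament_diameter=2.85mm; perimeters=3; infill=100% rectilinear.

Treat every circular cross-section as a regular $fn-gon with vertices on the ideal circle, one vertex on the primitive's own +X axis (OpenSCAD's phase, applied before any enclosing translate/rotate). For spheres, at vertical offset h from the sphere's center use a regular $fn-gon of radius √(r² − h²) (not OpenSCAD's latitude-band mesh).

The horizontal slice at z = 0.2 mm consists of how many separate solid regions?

At z = 0.2 mm: the 9×10.5 cube contributes its full rectangle; the sphere at (-1, 7) is absent (|z−center|=3.800 > r=3.5); the r=10 sphere at (4.5, -3.5) slices to a regular 8-gon of circumradius 9.995 (√(r²−h²) with h=0.3 from center); Subtracting the remaining from the first: starting from the 9×10.5 cube, the r=10 sphere at (4.5, -3.5) partially overlaps it — only the 50.07 mm² overlap (of its 282.59 mm²) is removed, clipping the outline — 1 connected region; (whole slice rotated 30° about Z — lengths, areas and connectivity unchanged). The result has 1 disconnected region.

1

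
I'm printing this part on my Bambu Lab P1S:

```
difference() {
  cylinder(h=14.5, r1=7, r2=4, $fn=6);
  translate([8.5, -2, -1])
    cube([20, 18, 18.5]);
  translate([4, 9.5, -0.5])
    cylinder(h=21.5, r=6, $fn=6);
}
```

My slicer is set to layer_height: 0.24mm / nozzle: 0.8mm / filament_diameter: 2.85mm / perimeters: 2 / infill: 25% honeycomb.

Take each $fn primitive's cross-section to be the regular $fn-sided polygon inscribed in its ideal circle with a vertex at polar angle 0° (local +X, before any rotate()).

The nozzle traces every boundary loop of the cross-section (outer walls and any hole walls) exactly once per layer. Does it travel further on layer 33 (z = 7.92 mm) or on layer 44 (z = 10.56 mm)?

layer 33 (z = 7.92 mm)

Layer 33 (z = 7.92): the cone contributes a regular 6-gon of circumradius 5.361 (interpolated between r1=7 and r2=4 at t=0.546) (perimeter = 2·6·5.361·sin(180°/6) = 32.17 mm); the cube at (8.5, -2) is present — its section is the full 20×18 rectangle (perimeter 76.00 mm); the cylinder at (4, 9.5): section is a regular 6-gon, circumradius r=6 (perimeter = 2·6·6.000·sin(180°/6) = 36.00 mm); Taking the first minus the rest: starting from the cone, the 20×18 cube at (8.5, -2) misses the remaining region (no effect); the r=6 cylinder at (4, 9.5) partially overlaps it — only the 0.64 mm² overlap (of its 93.53 mm²) is removed, clipping the outline — boundary = 32.17 mm. So its perimeter = 32.17 mm. Layer 44 (z = 10.56): the cone (r1=7→r2=4) has section circumradius 4.815 here — a regular 6-gon (perimeter = 2·6·4.815·sin(180°/6) = 28.89 mm); the 20×18 cube at (8.5, -2) contributes its full rectangle (perimeter 76.00 mm); the r=6 cylinder at (4, 9.5) gives a regular 6-gon of circumradius 6 (constant along its height) (perimeter = 2·6·6.000·sin(180°/6) = 36.00 mm); After the difference (first − rest): starting from the cone, the 20×18 cube at (8.5, -2) misses the remaining region (no effect); the r=6 cylinder at (4, 9.5) misses the remaining region (no effect) — boundary = 28.89 mm. So its perimeter = 28.89 mm. Layer 33 is larger (32.17 vs 28.89 mm).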